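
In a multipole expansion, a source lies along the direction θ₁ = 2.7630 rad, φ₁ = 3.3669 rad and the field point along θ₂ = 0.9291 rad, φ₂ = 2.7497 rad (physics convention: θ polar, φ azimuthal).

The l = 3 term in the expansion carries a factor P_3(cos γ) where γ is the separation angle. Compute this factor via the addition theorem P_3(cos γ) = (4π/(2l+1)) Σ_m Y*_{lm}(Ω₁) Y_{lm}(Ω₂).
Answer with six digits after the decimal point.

Addition theorem: P_3(cos γ) = (4π/7) Σ_m Y*_{lm}(Ω₁) Y_{lm}(Ω₂), m = −3…3:
  [-3]  conj(Y_{3,-3})(Ω₁) = (-0.016435, -0.013180) ; Y_{3,-3}(Ω₂) = (-0.082559, -0.197960) ; Δ = (-0.001252, 0.004342)
  [-2]  conj(Y_{3,-2})(Ω₁) = (-0.116781, -0.056500) ; Y_{3,-2}(Ω₂) = (0.278027, 0.277131) ; Δ = (-0.016810, -0.048072)
  [-1]  conj(Y_{3,-1})(Ω₁) = (-0.386199, -0.088516) ; Y_{3,-1}(Ω₂) = (-0.189341, -0.078249) ; Δ = (0.066197, 0.046979)
  [+0]  conj(Y_{3,0})(Ω₁) = (-0.456646, -0.000000) ; Y_{3,0}(Ω₂) = (-0.269974, 0.000000) ; Δ = (0.123282, 0.000000)
  [+1]  conj(Y_{3,1})(Ω₁) = (0.386199, -0.088516) ; Y_{3,1}(Ω₂) = (0.189341, -0.078249) ; Δ = (0.066197, -0.046979)
  [+2]  conj(Y_{3,2})(Ω₁) = (-0.116781, 0.056500) ; Y_{3,2}(Ω₂) = (0.278027, -0.277131) ; Δ = (-0.016810, 0.048072)
  [+3]  conj(Y_{3,3})(Ω₁) = (0.016435, -0.013180) ; Y_{3,3}(Ω₂) = (0.082559, -0.197960) ; Δ = (-0.001252, -0.004342)
Total Σ_m = (0.219552, 0.000000). Multiply by 1.795196: (0.394138, 0.000000). P_3(cos γ) = 0.394138

0.394138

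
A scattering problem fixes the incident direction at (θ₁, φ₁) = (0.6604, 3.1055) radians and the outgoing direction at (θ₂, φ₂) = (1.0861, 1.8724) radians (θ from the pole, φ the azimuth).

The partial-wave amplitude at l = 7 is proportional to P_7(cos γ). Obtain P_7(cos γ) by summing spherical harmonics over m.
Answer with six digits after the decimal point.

Summing Y*_{l m}(θ₁,φ₁)·Y_{l m}(θ₂,φ₂) over m ∈ [−7, 7]; prefactor 4π/(2·7+1) = 0.837758:
  m=-7: (-0.015826, 0.004086) × (0.182056, -0.109236) = (-0.002435, 0.002473)  (running Σ = (-0.002435, 0.002473))
  m=-6: (0.076894, -0.016917) × (0.098961, 0.406455) = (0.014486, 0.029580)  (running Σ = (0.012051, 0.032052))
  m=-5: (-0.222874, 0.040663) × (-0.361918, -0.022750) = (0.081587, -0.009646)  (running Σ = (0.093638, 0.022406))
  m=-4: (0.414845, -0.060311) × (-0.013272, 0.034798) = (-0.003407, 0.015236)  (running Σ = (0.090231, 0.037643))
  m=-3: (-0.443359, 0.048195) × (-0.276519, -0.217272) = (0.133068, 0.083003)  (running Σ = (0.223299, 0.120645))
  m=-2: (0.093691, -0.006775) × (0.100633, -0.069321) = (0.008959, -0.007177)  (running Σ = (0.232258, 0.113469))
  m=-1: (0.363071, -0.013110) × (-0.090115, -0.289671) = (-0.036516, -0.103990)  (running Σ = (0.195742, 0.009479))
  m=0: (-0.217249, -0.000000) × (0.162691, 0.000000) = (-0.035344, -0.000000)  (running Σ = (0.160398, 0.009479))
  m=1: (-0.363071, -0.013110) × (0.090115, -0.289671) = (-0.036516, 0.103990)  (running Σ = (0.123882, 0.113469))
  m=2: (0.093691, 0.006775) × (0.100633, 0.069321) = (0.008959, 0.007177)  (running Σ = (0.132841, 0.120645))
  m=3: (0.443359, 0.048195) × (0.276519, -0.217272) = (0.133068, -0.083003)  (running Σ = (0.265909, 0.037643))
  m=4: (0.414845, 0.060311) × (-0.013272, -0.034798) = (-0.003407, -0.015236)  (running Σ = (0.262502, 0.022406))
  m=5: (0.222874, 0.040663) × (0.361918, -0.022750) = (0.081587, 0.009646)  (running Σ = (0.344089, 0.032052))
  m=6: (0.076894, 0.016917) × (0.098961, -0.406455) = (0.014486, -0.029580)  (running Σ = (0.358575, 0.002473))
  m=7: (0.015826, 0.004086) × (-0.182056, -0.109236) = (-0.002435, -0.002473)  (running Σ = (0.356140, -0.000000))
Accumulated sum (0.356140, -0.000000); after 4π/(2l+1) scaling, (0.298359, -0.000000) ⇒ P_7 = 0.298359

0.298359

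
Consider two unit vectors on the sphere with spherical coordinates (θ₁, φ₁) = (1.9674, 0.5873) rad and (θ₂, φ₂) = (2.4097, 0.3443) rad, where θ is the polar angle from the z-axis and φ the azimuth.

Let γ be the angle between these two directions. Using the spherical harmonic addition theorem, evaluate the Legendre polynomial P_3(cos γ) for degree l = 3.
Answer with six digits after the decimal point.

0.408275

Summing Y*_{l m}(θ₁,φ₁)·Y_{l m}(θ₂,φ₂) over m ∈ [−3, 3]; prefactor 4π/(2·3+1) = 1.795196:
  m=-3: -0.06219 + 0.32145j × 0.06380 - 0.10694j = 0.03041 + 0.02716j  (running Σ = 0.03041 + 0.02716j)
  m=-2: -0.12962 - 0.30985j × -0.26217 + 0.21576j = 0.10083 + 0.05327j  (running Σ = 0.13124 + 0.08042j)
  m=-1: -0.06301 - 0.04194j × 0.35923 - 0.12881j = -0.02804 - 0.00695j  (running Σ = 0.10321 + 0.07347j)
  m=0: 0.32491 + 0.00000j × 0.06468 + 0.00000j = 0.02101 + 0.00000j  (running Σ = 0.12422 + 0.07347j)
  m=1: 0.06301 - 0.04194j × -0.35923 - 0.12881j = -0.02804 + 0.00695j  (running Σ = 0.09618 + 0.08042j)
  m=2: -0.12962 + 0.30985j × -0.26217 - 0.21576j = 0.10083 - 0.05327j  (running Σ = 0.19702 + 0.02716j)
  m=3: 0.06219 + 0.32145j × -0.06380 - 0.10694j = 0.03041 - 0.02716j  (running Σ = 0.22743 + 0.00000j)
Accumulated sum 0.22743 + 0.00000j; after 4π/(2l+1) scaling, 0.40827 + 0.00000j ⇒ P_3 = 0.408275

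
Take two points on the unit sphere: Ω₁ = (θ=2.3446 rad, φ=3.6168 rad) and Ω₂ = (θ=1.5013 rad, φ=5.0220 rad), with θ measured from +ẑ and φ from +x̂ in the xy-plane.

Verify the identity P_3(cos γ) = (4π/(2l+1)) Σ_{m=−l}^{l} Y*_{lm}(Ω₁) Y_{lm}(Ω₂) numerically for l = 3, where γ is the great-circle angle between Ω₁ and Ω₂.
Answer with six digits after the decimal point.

-0.102810

Term-by-term m-sum for l=3 (normalisation 4π/7 = 1.795196):
  m=-3: -0.022086-0.151065i × -0.331750-0.248016i = -0.030139+0.055593i  (running Σ = -0.030139+0.055593i)
  m=-2: -0.212420-0.297305i × -0.057512+0.040991i = +0.024403+0.008391i  (running Σ = -0.005736+0.063985i)
  m=-1: -0.296402-0.152509i × -0.095863-0.299667i = -0.017288+0.103442i  (running Σ = -0.023024+0.167427i)
  m=0: +0.145517-0.000000i × -0.077116+0.000000i = -0.011222+0.000000i  (running Σ = -0.034246+0.167427i)
  m=1: +0.296402-0.152509i × +0.095863-0.299667i = -0.017288-0.103442i  (running Σ = -0.051533+0.063985i)
  m=2: -0.212420+0.297305i × -0.057512-0.040991i = +0.024403-0.008391i  (running Σ = -0.027130+0.055593i)
  m=3: +0.022086-0.151065i × +0.331750-0.248016i = -0.030139-0.055593i  (running Σ = -0.057270-0.000000i)
Σ over m = -0.057270-0.000000i; ×(4π/7) → -0.102810-0.000000i. Real part: -0.102810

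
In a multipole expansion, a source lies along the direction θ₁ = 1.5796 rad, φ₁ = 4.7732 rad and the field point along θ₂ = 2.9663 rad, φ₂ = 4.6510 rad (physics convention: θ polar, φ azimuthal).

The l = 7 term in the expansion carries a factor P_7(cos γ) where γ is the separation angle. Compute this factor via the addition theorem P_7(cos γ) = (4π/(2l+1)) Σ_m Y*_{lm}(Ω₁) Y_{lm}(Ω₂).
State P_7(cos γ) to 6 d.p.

Addition theorem: P_7(cos γ) = (4π/15) Σ_m Y*_{lm}(Ω₁) Y_{lm}(Ω₂), m = −7…7:
  m=-7: (-0.206429, 0.455292) × (0.000001, -0.000002) = (0.000001, 0.000001)  (running Σ = (0.000001, 0.000001))
  m=-6: (0.015383, 0.005876) × (0.000048, 0.000019) = (0.000001, 0.000001)  (running Σ = (0.000001, 0.000001))
  m=-5: (-0.109723, 0.349677) × (-0.000208, 0.000655) = (-0.000206, -0.000144)  (running Σ = (-0.000205, -0.000143))
  m=-4: (0.018802, 0.004666) × (-0.006227, -0.001561) = (-0.000110, -0.000058)  (running Σ = (-0.000315, -0.000201))
  m=-3: (-0.060104, 0.325797) × (0.007892, -0.042367) = (0.013329, 0.005118)  (running Σ = (0.013014, 0.004916))
  m=-2: (0.020495, 0.002505) × (0.198940, 0.024549) = (0.004016, 0.001001)  (running Σ = (0.017030, 0.005918))
  m=-1: (-0.019368, 0.318101) × (-0.035251, 0.573507) = (-0.181750, -0.022321)  (running Σ = (-0.164720, -0.016403))
  m=0: (0.021025, -0.000000) × (-0.670224, 0.000000) = (-0.014092, 0.000000)  (running Σ = (-0.178812, -0.016403))
  m=1: (0.019368, 0.318101) × (0.035251, 0.573507) = (-0.181750, 0.022321)  (running Σ = (-0.360562, 0.005918))
  m=2: (0.020495, -0.002505) × (0.198940, -0.024549) = (0.004016, -0.001001)  (running Σ = (-0.356546, 0.004916))
  m=3: (0.060104, 0.325797) × (-0.007892, -0.042367) = (0.013329, -0.005118)  (running Σ = (-0.343218, -0.000201))
  m=4: (0.018802, -0.004666) × (-0.006227, 0.001561) = (-0.000110, 0.000058)  (running Σ = (-0.343328, -0.000143))
  m=5: (0.109723, 0.349677) × (0.000208, 0.000655) = (-0.000206, 0.000144)  (running Σ = (-0.343534, 0.000001))
  m=6: (0.015383, -0.005876) × (0.000048, -0.000019) = (0.000001, -0.000001)  (running Σ = (-0.343533, 0.000001))
  m=7: (0.206429, 0.455292) × (-0.000001, -0.000002) = (0.000001, -0.000001)  (running Σ = (-0.343532, 0.000000))
Accumulated sum (-0.343532, 0.000000); after 4π/(2l+1) scaling, (-0.287797, 0.000000) ⇒ P_7 = -0.287797

-0.287797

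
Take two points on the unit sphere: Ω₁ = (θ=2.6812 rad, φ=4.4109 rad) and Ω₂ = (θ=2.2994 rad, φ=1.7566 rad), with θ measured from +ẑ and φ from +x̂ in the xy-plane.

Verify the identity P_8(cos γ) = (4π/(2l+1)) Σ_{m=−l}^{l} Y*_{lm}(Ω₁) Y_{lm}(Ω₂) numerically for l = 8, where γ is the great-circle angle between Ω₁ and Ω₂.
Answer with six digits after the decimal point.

Expand P_8 via completeness: Σ_{m} conj(Y_{8,m}) at Ω₁ times Y_{8,m} at Ω₂ —
  m=-8: Y*=-0.000583-0.000522i  Y=+0.004171-0.049320i  product -0.000028+0.000027i
  m=-7: Y*=-0.005416+0.003244i  Y=-0.170272-0.047155i  product +0.001075-0.000297i
  m=-6: Y*=+0.007540+0.031061i  Y=-0.161545+0.329385i  product -0.011449-0.002534i
  m=-5: Y*=+0.113775+0.007217i  Y=+0.365987+0.273506i  product +0.039666+0.033760i
  m=-4: Y*=+0.103491-0.270963i  Y=+0.173558-0.159500i  product -0.025257-0.063535i
  m=-3: Y*=-0.391404-0.307760i  Y=+0.110078+0.176592i  product +0.011263-0.102996i
  m=-2: Y*=-0.382938+0.263660i  Y=+0.337196-0.131410i  product -0.094478+0.139227i
  m=-1: Y*=-0.010475-0.033685i  Y=+0.008803+0.046834i  product +0.001485-0.000787i
  m=+0: Y*=-0.475190-0.000000i  Y=+0.366859+0.000000i  product -0.174328-0.000000i
  m=+1: Y*=+0.010475-0.033685i  Y=-0.008803+0.046834i  product +0.001485+0.000787i
  m=+2: Y*=-0.382938-0.263660i  Y=+0.337196+0.131410i  product -0.094478-0.139227i
  m=+3: Y*=+0.391404-0.307760i  Y=-0.110078+0.176592i  product +0.011263+0.102996i
  m=+4: Y*=+0.103491+0.270963i  Y=+0.173558+0.159500i  product -0.025257+0.063535i
  m=+5: Y*=-0.113775+0.007217i  Y=-0.365987+0.273506i  product +0.039666-0.033760i
  m=+6: Y*=+0.007540-0.031061i  Y=-0.161545-0.329385i  product -0.011449+0.002534i
  m=+7: Y*=+0.005416+0.003244i  Y=+0.170272-0.047155i  product +0.001075+0.000297i
  m=+8: Y*=-0.000583+0.000522i  Y=+0.004171+0.049320i  product -0.000028-0.000027i
Accumulated sum -0.329773-0.000000i; after 4π/(2l+1) scaling, -0.243768-0.000000i ⇒ P_8 = -0.243768

-0.243768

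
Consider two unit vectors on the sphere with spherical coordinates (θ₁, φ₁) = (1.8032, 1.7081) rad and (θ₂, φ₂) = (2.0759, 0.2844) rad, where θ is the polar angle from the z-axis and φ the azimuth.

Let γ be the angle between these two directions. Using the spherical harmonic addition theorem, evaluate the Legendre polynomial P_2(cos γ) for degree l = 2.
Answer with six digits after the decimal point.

-0.416268

Term-by-term m-sum for l=2 (normalisation 4π/5 = 2.513274):
  term(m=-2) = -0.103559+0.031377i   from Y*(Ω₁)=-0.352079-0.099189i, Y(Ω₂)=+0.249247-0.159338i
  term(m=-1) = +0.008302+0.056034i   from Y*(Ω₁)=+0.023699-0.171518i, Y(Ω₂)=-0.314010+0.091793i
  term(m=+0) = +0.024886+0.000000i   from Y*(Ω₁)=-0.265201-0.000000i, Y(Ω₂)=-0.093838+0.000000i
  term(m=+1) = +0.008302-0.056034i   from Y*(Ω₁)=-0.023699-0.171518i, Y(Ω₂)=+0.314010+0.091793i
  term(m=+2) = -0.103559-0.031377i   from Y*(Ω₁)=-0.352079+0.099189i, Y(Ω₂)=+0.249247+0.159338i
Σ over m = -0.165628+0.000000i; ×(4π/5) → -0.416268+0.000000i. Real part: -0.416268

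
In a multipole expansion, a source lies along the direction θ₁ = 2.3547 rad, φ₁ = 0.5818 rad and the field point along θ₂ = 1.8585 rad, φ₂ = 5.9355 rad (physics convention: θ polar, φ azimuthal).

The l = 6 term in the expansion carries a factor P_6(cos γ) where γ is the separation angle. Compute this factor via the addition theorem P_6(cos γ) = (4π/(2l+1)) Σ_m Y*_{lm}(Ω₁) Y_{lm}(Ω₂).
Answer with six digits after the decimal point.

0.155960

Summing Y*_{l m}(θ₁,φ₁)·Y_{l m}(θ₂,φ₂) over m ∈ [−6, 6]; prefactor 4π/(2·6+1) = 0.966644:
  m=-6: Y*=-0.05725 - 0.02085j  Y=-0.18507 + 0.32677j  product 0.01741 - 0.01485j
  m=-5: Y*=0.20477 - 0.04851j  Y=0.06423 - 0.37956j  product -0.00526 - 0.08084j
  m=-4: Y*=-0.27611 + 0.29260j  Y=-0.00618 - 0.03393j  product 0.01163 + 0.00756j
  m=-3: Y*=0.07047 - 0.39948j  Y=0.17352 + 0.29769j  product 0.13115 - 0.04834j
  m=-2: Y*=0.01473 + 0.03414j  Y=-0.05411 - 0.04515j  product 0.00074 - 0.00251j
  m=-1: Y*=0.30193 + 0.19859j  Y=-0.29492 - 0.10688j  product -0.06782 - 0.09084j
  m=+0: Y*=-0.14748 + 0.00000j  Y=0.09743 + 0.00000j  product -0.01437 + 0.00000j
  m=+1: Y*=-0.30193 + 0.19859j  Y=0.29492 - 0.10688j  product -0.06782 + 0.09084j
  m=+2: Y*=0.01473 - 0.03414j  Y=-0.05411 + 0.04515j  product 0.00074 + 0.00251j
  m=+3: Y*=-0.07047 - 0.39948j  Y=-0.17352 + 0.29769j  product 0.13115 + 0.04834j
  m=+4: Y*=-0.27611 - 0.29260j  Y=-0.00618 + 0.03393j  product 0.01163 - 0.00756j
  m=+5: Y*=-0.20477 - 0.04851j  Y=-0.06423 - 0.37956j  product -0.00526 + 0.08084j
  m=+6: Y*=-0.05725 + 0.02085j  Y=-0.18507 - 0.32677j  product 0.01741 + 0.01485j
Accumulated sum 0.16134 + 0.00000j; after 4π/(2l+1) scaling, 0.15596 + 0.00000j ⇒ P_6 = 0.155960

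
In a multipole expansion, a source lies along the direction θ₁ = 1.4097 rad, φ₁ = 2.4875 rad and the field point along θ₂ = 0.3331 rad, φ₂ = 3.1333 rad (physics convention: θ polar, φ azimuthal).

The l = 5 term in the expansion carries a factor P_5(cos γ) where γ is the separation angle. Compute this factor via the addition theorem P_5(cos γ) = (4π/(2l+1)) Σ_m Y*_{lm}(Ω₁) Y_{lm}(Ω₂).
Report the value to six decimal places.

Term-by-term m-sum for l=5 (normalisation 4π/11 = 1.142397):
  term(m=-5) = -0.000751+0.000066i   from Y*(Ω₁)=+0.431247-0.055885i, Y(Ω₂)=-0.001733-0.000072i
  term(m=-4) = -0.003005-0.001877i   from Y*(Ω₁)=-0.193344-0.112046i, Y(Ω₂)=+0.015845+0.000526i
  term(m=-3) = +0.007799+0.020312i   from Y*(Ω₁)=-0.097544-0.236305i, Y(Ω₂)=-0.085084-0.002117i
  term(m=-2) = -0.019367+0.067556i   from Y*(Ω₁)=-0.063448+0.236026i, Y(Ω₂)=+0.287504+0.004769i
  term(m=-1) = +0.090679-0.068336i   from Y*(Ω₁)=-0.164004+0.125739i, Y(Ω₂)=-0.549414-0.004556i
  term(m=+0) = +0.075026+0.000000i   from Y*(Ω₁)=+0.248381-0.000000i, Y(Ω₂)=+0.302059+0.000000i
  term(m=+1) = +0.090679+0.068336i   from Y*(Ω₁)=+0.164004+0.125739i, Y(Ω₂)=+0.549414-0.004556i
  term(m=+2) = -0.019367-0.067556i   from Y*(Ω₁)=-0.063448-0.236026i, Y(Ω₂)=+0.287504-0.004769i
  term(m=+3) = +0.007799-0.020312i   from Y*(Ω₁)=+0.097544-0.236305i, Y(Ω₂)=+0.085084-0.002117i
  term(m=+4) = -0.003005+0.001877i   from Y*(Ω₁)=-0.193344+0.112046i, Y(Ω₂)=+0.015845-0.000526i
  term(m=+5) = -0.000751-0.000066i   from Y*(Ω₁)=-0.431247-0.055885i, Y(Ω₂)=+0.001733-0.000072i
Σ over m = +0.225736+0.000000i; ×(4π/11) → +0.257880+0.000000i. Real part: 0.257880

0.257880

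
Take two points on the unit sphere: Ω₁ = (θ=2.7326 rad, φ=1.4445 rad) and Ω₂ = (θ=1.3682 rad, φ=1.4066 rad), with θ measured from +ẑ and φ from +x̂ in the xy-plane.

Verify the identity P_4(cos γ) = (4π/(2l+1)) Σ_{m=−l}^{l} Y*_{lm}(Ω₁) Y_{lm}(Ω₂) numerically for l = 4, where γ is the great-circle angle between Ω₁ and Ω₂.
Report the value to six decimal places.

0.225612

Expand P_4 via completeness: Σ_{m} conj(Y_{4,m}) at Ω₁ times Y_{4,m} at Ω₂ —
  m=-4: 0.00969 - 0.00536j × 0.32266 + 0.24876j = 0.00446 + 0.00068j  (running Σ = 0.00446 + 0.00068j)
  m=-3: 0.02672 + 0.06711j × -0.11194 + 0.20857j = -0.01699 - 0.00194j  (running Σ = -0.01253 - 0.00126j)
  m=-2: -0.25065 + 0.06469j × 0.21772 + 0.07418j = -0.05937 - 0.00451j  (running Σ = -0.07190 - 0.00577j)
  m=-1: -0.06290 - 0.49541j × -0.04141 + 0.24990j = 0.12641 + 0.00479j  (running Σ = 0.05451 - 0.00097j)
  m=0: 0.26968 + 0.00000j × 0.19494 + 0.00000j = 0.05257 + 0.00000j  (running Σ = 0.10708 - 0.00097j)
  m=1: 0.06290 - 0.49541j × 0.04141 + 0.24990j = 0.12641 - 0.00479j  (running Σ = 0.23348 - 0.00577j)
  m=2: -0.25065 - 0.06469j × 0.21772 - 0.07418j = -0.05937 + 0.00451j  (running Σ = 0.17411 - 0.00126j)
  m=3: -0.02672 + 0.06711j × 0.11194 + 0.20857j = -0.01699 + 0.00194j  (running Σ = 0.15712 + 0.00068j)
  m=4: 0.00969 + 0.00536j × 0.32266 - 0.24876j = 0.00446 - 0.00068j  (running Σ = 0.16158 + 0.00000j)
Accumulated sum 0.16158 + 0.00000j; after 4π/(2l+1) scaling, 0.22561 + 0.00000j ⇒ P_4 = 0.225612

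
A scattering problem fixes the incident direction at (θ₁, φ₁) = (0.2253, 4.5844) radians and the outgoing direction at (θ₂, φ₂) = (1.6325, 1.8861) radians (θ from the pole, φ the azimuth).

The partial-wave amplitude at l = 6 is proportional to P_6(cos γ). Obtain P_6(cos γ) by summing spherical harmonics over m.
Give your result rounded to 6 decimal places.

0.048874

Summing Y*_{l m}(θ₁,φ₁)·Y_{l m}(θ₂,φ₂) over m ∈ [−6, 6]; prefactor 4π/(2·6+1) = 0.966644:
  term(m=-6) = -0.000025-0.000013i   from Y*(Ω₁)=-0.000043+0.000042i, Y(Ω₂)=+0.150700+0.453195i
  term(m=-5) = -0.000056-0.000074i   from Y*(Ω₁)=-0.000542-0.000728i, Y(Ω₂)=+0.102213-0.000585i
  term(m=-4) = +0.000573+0.002791i   from Y*(Ω₁)=+0.007322-0.004114i, Y(Ω₂)=-0.103360+0.323135i
  term(m=-3) = -0.001487+0.006052i   from Y*(Ω₁)=+0.019758+0.048905i, Y(Ω₂)=+0.095820+0.069116i
  term(m=-2) = +0.042522-0.052133i   from Y*(Ω₁)=-0.215221+0.056327i, Y(Ω₂)=-0.244243+0.178308i
  term(m=-1) = +0.063110-0.029965i   from Y*(Ω₁)=-0.071972-0.559257i, Y(Ω₂)=+0.038422+0.117791i
  term(m=+0) = -0.158715+0.000000i   from Y*(Ω₁)=+0.542143-0.000000i, Y(Ω₂)=-0.292754+0.000000i
  term(m=+1) = +0.063110+0.029965i   from Y*(Ω₁)=+0.071972-0.559257i, Y(Ω₂)=-0.038422+0.117791i
  term(m=+2) = +0.042522+0.052133i   from Y*(Ω₁)=-0.215221-0.056327i, Y(Ω₂)=-0.244243-0.178308i
  term(m=+3) = -0.001487-0.006052i   from Y*(Ω₁)=-0.019758+0.048905i, Y(Ω₂)=-0.095820+0.069116i
  term(m=+4) = +0.000573-0.002791i   from Y*(Ω₁)=+0.007322+0.004114i, Y(Ω₂)=-0.103360-0.323135i
  term(m=+5) = -0.000056+0.000074i   from Y*(Ω₁)=+0.000542-0.000728i, Y(Ω₂)=-0.102213-0.000585i
  term(m=+6) = -0.000025+0.000013i   from Y*(Ω₁)=-0.000043-0.000042i, Y(Ω₂)=+0.150700-0.453195i
Σ over m = +0.050560-0.000000i; ×(4π/13) → +0.048874-0.000000i. Real part: 0.048874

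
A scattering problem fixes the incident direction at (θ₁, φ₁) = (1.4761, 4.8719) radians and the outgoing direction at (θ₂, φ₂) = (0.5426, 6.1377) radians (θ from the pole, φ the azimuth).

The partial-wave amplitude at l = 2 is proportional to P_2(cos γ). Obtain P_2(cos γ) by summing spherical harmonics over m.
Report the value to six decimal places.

Summing Y*_{l m}(θ₁,φ₁)·Y_{l m}(θ₂,φ₂) over m ∈ [−2, 2]; prefactor 4π/(2·2+1) = 2.513274:
  m=-2: Y*=-0.36350 - 0.12007j  Y=0.09866 + 0.02955j  product -0.03232 - 0.02259j
  m=-1: Y*=0.01155 - 0.07180j  Y=0.33801 + 0.04953j  product 0.00746 - 0.02370j
  m=+0: Y*=-0.30693 + 0.00000j  Y=0.37850 + 0.00000j  product -0.11617 + 0.00000j
  m=+1: Y*=-0.01155 - 0.07180j  Y=-0.33801 + 0.04953j  product 0.00746 + 0.02370j
  m=+2: Y*=-0.36350 + 0.12007j  Y=0.09866 - 0.02955j  product -0.03232 + 0.02259j
Accumulated sum -0.16589 + 0.00000j; after 4π/(2l+1) scaling, -0.41692 + 0.00000j ⇒ P_2 = -0.416924

-0.416924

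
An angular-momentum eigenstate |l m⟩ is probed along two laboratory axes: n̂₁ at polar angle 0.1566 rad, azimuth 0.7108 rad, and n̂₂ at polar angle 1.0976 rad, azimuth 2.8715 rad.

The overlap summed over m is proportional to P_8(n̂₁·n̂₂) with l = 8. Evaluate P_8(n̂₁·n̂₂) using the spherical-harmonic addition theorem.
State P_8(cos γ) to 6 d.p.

Addition theorem: P_8(cos γ) = (4π/17) Σ_m Y*_{lm}(Ω₁) Y_{lm}(Ω₂), m = −8…8:
  m=-8: 0.00000 - 0.00000j × -0.11300 + 0.16878j = 0.00000 + 0.00000j  (running Σ = 0.00000 + 0.00000j)
  m=-7: 0.00000 - 0.00000j × 0.13079 - 0.39488j = -0.00000 - 0.00000j  (running Σ = -0.00000 - 0.00000j)
  m=-6: -0.00003 - 0.00007j × -0.01970 + 0.39555j = 0.00003 - 0.00001j  (running Σ = 0.00003 - 0.00001j)
  m=-5: -0.00079 - 0.00035j × -0.00522 - 0.02332j = -0.00000 + 0.00002j  (running Σ = 0.00002 + 0.00001j)
  m=-4: -0.00718 + 0.00221j × -0.15965 - 0.29901j = 0.00181 + 0.00179j  (running Σ = 0.00183 + 0.00180j)
  m=-3: -0.02572 + 0.04088j × 0.13888 + 0.14597j = -0.00954 + 0.00192j  (running Σ = -0.00771 + 0.00372j)
  m=-2: 0.03252 + 0.21635j × 0.21183 + 0.12703j = -0.02059 + 0.04996j  (running Σ = -0.02831 + 0.05369j)
  m=-1: 0.46650 + 0.40162j × -0.24682 - 0.06833j = -0.08770 - 0.13100j  (running Σ = -0.11600 - 0.07732j)
  m=0: 0.70319 + 0.00000j × -0.21264 + 0.00000j = -0.14953 + 0.00000j  (running Σ = -0.26553 - 0.07732j)
  m=1: -0.46650 + 0.40162j × 0.24682 - 0.06833j = -0.08770 + 0.13100j  (running Σ = -0.35323 + 0.05369j)
  m=2: 0.03252 - 0.21635j × 0.21183 - 0.12703j = -0.02059 - 0.04996j  (running Σ = -0.37382 + 0.00372j)
  m=3: 0.02572 + 0.04088j × -0.13888 + 0.14597j = -0.00954 - 0.00192j  (running Σ = -0.38336 + 0.00180j)
  m=4: -0.00718 - 0.00221j × -0.15965 + 0.29901j = 0.00181 - 0.00179j  (running Σ = -0.38156 + 0.00001j)
  m=5: 0.00079 - 0.00035j × 0.00522 - 0.02332j = -0.00000 - 0.00002j  (running Σ = -0.38156 - 0.00001j)
  m=6: -0.00003 + 0.00007j × -0.01970 - 0.39555j = 0.00003 + 0.00001j  (running Σ = -0.38153 - 0.00000j)
  m=7: -0.00000 - 0.00000j × -0.13079 - 0.39488j = -0.00000 + 0.00000j  (running Σ = -0.38153 + 0.00000j)
  m=8: 0.00000 + 0.00000j × -0.11300 - 0.16878j = 0.00000 - 0.00000j  (running Σ = -0.38153 - 0.00000j)
Σ over m = -0.38153 - 0.00000j; ×(4π/17) → -0.28203 - 0.00000j. Real part: -0.282030

-0.282030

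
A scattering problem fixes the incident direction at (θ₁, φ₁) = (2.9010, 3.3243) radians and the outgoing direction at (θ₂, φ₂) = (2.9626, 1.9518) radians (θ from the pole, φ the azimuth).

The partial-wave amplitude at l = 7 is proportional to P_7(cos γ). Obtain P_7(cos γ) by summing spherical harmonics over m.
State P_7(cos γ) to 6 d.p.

0.214249

Term-by-term m-sum for l=7 (normalisation 4π/15 = 0.837758):
  [-7]  conj(Y_{7,-7})(Ω₁) = (-0.000006, -0.000021) ; Y_{7,-7}(Ω₂) = (0.000001, -0.000003) ; Δ = (-0.000000, -0.000000)
  [-6]  conj(Y_{7,-6})(Ω₁) = (-0.000152, -0.000296) ; Y_{7,-6}(Ω₂) = (-0.000038, -0.000044) ; Δ = (-0.000000, 0.000000)
  [-5]  conj(Y_{7,-5})(Ω₁) = (-0.001939, -0.002513) ; Y_{7,-5}(Ω₂) = (-0.000719, 0.000250) ; Δ = (0.000002, 0.000001)
  [-4]  conj(Y_{7,-4})(Ω₁) = (-0.015845, -0.014204) ; Y_{7,-4}(Ω₂) = (-0.000325, 0.006949) ; Δ = (0.000104, -0.000105)
  [-3]  conj(Y_{7,-3})(Ω₁) = (-0.086829, -0.053011) ; Y_{7,-3}(Ω₂) = (0.041567, 0.018952) ; Δ = (-0.002605, -0.003849)
  [-2]  conj(Y_{7,-2})(Ω₁) = (-0.309967, -0.118592) ; Y_{7,-2}(Ω₂) = (0.150278, -0.143407) ; Δ = (-0.063588, 0.026630)
  [-1]  conj(Y_{7,-1})(Ω₁) = (-0.627800, -0.115997) ; Y_{7,-1}(Ω₂) = (-0.216040, -0.539322) ; Δ = (0.073070, 0.363646)
  [+0]  conj(Y_{7,0})(Ω₁) = (-0.369558, -0.000000) ; Y_{7,0}(Ω₂) = (-0.654225, 0.000000) ; Δ = (0.241774, 0.000000)
  [+1]  conj(Y_{7,1})(Ω₁) = (0.627800, -0.115997) ; Y_{7,1}(Ω₂) = (0.216040, -0.539322) ; Δ = (0.073070, -0.363646)
  [+2]  conj(Y_{7,2})(Ω₁) = (-0.309967, 0.118592) ; Y_{7,2}(Ω₂) = (0.150278, 0.143407) ; Δ = (-0.063588, -0.026630)
  [+3]  conj(Y_{7,3})(Ω₁) = (0.086829, -0.053011) ; Y_{7,3}(Ω₂) = (-0.041567, 0.018952) ; Δ = (-0.002605, 0.003849)
  [+4]  conj(Y_{7,4})(Ω₁) = (-0.015845, 0.014204) ; Y_{7,4}(Ω₂) = (-0.000325, -0.006949) ; Δ = (0.000104, 0.000105)
  [+5]  conj(Y_{7,5})(Ω₁) = (0.001939, -0.002513) ; Y_{7,5}(Ω₂) = (0.000719, 0.000250) ; Δ = (0.000002, -0.000001)
  [+6]  conj(Y_{7,6})(Ω₁) = (-0.000152, 0.000296) ; Y_{7,6}(Ω₂) = (-0.000038, 0.000044) ; Δ = (-0.000000, -0.000000)
  [+7]  conj(Y_{7,7})(Ω₁) = (0.000006, -0.000021) ; Y_{7,7}(Ω₂) = (-0.000001, -0.000003) ; Δ = (-0.000000, 0.000000)
Total Σ_m = (0.255741, -0.000000). Multiply by 0.837758: (0.214249, -0.000000). P_7(cos γ) = 0.214249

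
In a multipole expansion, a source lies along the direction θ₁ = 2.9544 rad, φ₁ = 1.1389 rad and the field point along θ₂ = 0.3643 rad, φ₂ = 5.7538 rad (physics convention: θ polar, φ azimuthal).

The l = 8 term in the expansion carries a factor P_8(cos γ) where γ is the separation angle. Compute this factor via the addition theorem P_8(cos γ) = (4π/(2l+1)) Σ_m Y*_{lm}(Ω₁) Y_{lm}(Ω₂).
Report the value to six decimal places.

Addition theorem: P_8(cos γ) = (4π/17) Σ_m Y*_{lm}(Ω₁) Y_{lm}(Ω₂), m = −8…8:
  m=-8: Y*=-0.000001+0.000000i  Y=-0.000061-0.000119i  product +0.000000+0.000000i
  m=-7: Y*=+0.000002-0.000016i  Y=-0.001187-0.000751i  product -0.000000+0.000000i
  m=-6: Y*=+0.000180+0.000110i  Y=-0.009309-0.000323i  product -0.000002-0.000001i
  m=-5: Y*=-0.001703+0.001137i  Y=-0.038764+0.020909i  product +0.000042-0.000080i
  m=-4: Y*=-0.002311-0.014620i  Y=-0.078924+0.129673i  product +0.002078+0.000854i
  m=-3: Y*=+0.075837+0.021406i  Y=-0.006425+0.370096i  product -0.008410+0.027929i
  m=-2: Y*=-0.190415+0.222882i  Y=+0.280336+0.498800i  product -0.164554-0.032497i
  m=-1: Y*=-0.277702-0.602496i  Y=+0.308968+0.180774i  product +0.023115-0.236353i
  m=+0: Y*=+0.536509-0.000000i  Y=-0.342910+0.000000i  product -0.183974+0.000000i
  m=+1: Y*=+0.277702-0.602496i  Y=-0.308968+0.180774i  product +0.023115+0.236353i
  m=+2: Y*=-0.190415-0.222882i  Y=+0.280336-0.498800i  product -0.164554+0.032497i
  m=+3: Y*=-0.075837+0.021406i  Y=+0.006425+0.370096i  product -0.008410-0.027929i
  m=+4: Y*=-0.002311+0.014620i  Y=-0.078924-0.129673i  product +0.002078-0.000854i
  m=+5: Y*=+0.001703+0.001137i  Y=+0.038764+0.020909i  product +0.000042+0.000080i
  m=+6: Y*=+0.000180-0.000110i  Y=-0.009309+0.000323i  product -0.000002+0.000001i
  m=+7: Y*=-0.000002-0.000016i  Y=+0.001187-0.000751i  product -0.000000-0.000000i
  m=+8: Y*=-0.000001-0.000000i  Y=-0.000061+0.000119i  product +0.000000-0.000000i
Total Σ_m = -0.479433+0.000000i. Multiply by 0.739198: -0.354396+0.000000i. P_8(cos γ) = -0.354396

-0.354396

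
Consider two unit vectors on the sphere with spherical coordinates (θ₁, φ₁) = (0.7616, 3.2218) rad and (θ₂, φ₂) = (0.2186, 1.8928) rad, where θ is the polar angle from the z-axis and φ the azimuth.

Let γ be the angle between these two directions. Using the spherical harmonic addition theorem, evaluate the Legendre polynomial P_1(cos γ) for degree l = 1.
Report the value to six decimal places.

0.742343

Expand P_1 via completeness: Σ_{m} conj(Y_{1,m}) at Ω₁ times Y_{1,m} at Ω₂ —
  [-1]  conj(Y_{1,-1})(Ω₁) = (-0.237652, -0.019102) ; Y_{1,-1}(Ω₂) = (-0.023711, -0.071074) ; Δ = (0.004277, 0.017344)
  [+0]  conj(Y_{1,0})(Ω₁) = (0.353618, -0.000000) ; Y_{1,0}(Ω₂) = (0.476975, 0.000000) ; Δ = (0.168667, 0.000000)
  [+1]  conj(Y_{1,1})(Ω₁) = (0.237652, -0.019102) ; Y_{1,1}(Ω₂) = (0.023711, -0.071074) ; Δ = (0.004277, -0.017344)
Σ over m = (0.177221, 0.000000); ×(4π/3) → (0.742343, 0.000000). Real part: 0.742343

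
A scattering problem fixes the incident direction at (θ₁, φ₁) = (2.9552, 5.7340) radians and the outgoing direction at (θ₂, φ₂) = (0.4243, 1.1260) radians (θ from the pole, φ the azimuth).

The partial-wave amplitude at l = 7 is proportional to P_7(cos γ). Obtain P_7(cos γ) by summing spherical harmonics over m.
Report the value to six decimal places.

0.355399

Summing Y*_{l m}(θ₁,φ₁)·Y_{l m}(θ₂,φ₂) over m ∈ [−7, 7]; prefactor 4π/(2·7+1) = 0.837758:
  term(m=-7) = 0.00000 + 0.00000j   from Y*(Ω₁)=-0.00000 + 0.00000j, Y(Ω₂)=-0.00003 - 0.00100j
  term(m=-6) = 0.00000 - 0.00000j   from Y*(Ω₁)=0.00007 - 0.00001j, Y(Ω₂)=0.00739 - 0.00378j
  term(m=-5) = -0.00002 - 0.00003j   from Y*(Ω₁)=-0.00085 - 0.00036j, Y(Ω₂)=0.03376 + 0.02583j
  term(m=-4) = -0.00111 + 0.00049j   from Y*(Ω₁)=0.00476 + 0.00658j, Y(Ω₂)=-0.03099 + 0.14654j
  term(m=-3) = 0.00569 + 0.01758j   from Y*(Ω₁)=-0.00392 - 0.05097j, Y(Ω₂)=-0.35137 + 0.08465j
  term(m=-2) = 0.11714 - 0.02482j   from Y*(Ω₁)=-0.10121 + 0.19806j, Y(Ω₂)=-0.33903 - 0.41822j
  term(m=-1) = -0.01859 - 0.17743j   from Y*(Ω₁)=0.50563 - 0.30944j, Y(Ω₂)=0.12949 - 0.27166j
  term(m=+0) = 0.21799 + 0.00000j   from Y*(Ω₁)=-0.62172 + 0.00000j, Y(Ω₂)=-0.35063 + 0.00000j
  term(m=+1) = -0.01859 + 0.17743j   from Y*(Ω₁)=-0.50563 - 0.30944j, Y(Ω₂)=-0.12949 - 0.27166j
  term(m=+2) = 0.11714 + 0.02482j   from Y*(Ω₁)=-0.10121 - 0.19806j, Y(Ω₂)=-0.33903 + 0.41822j
  term(m=+3) = 0.00569 - 0.01758j   from Y*(Ω₁)=0.00392 - 0.05097j, Y(Ω₂)=0.35137 + 0.08465j
  term(m=+4) = -0.00111 - 0.00049j   from Y*(Ω₁)=0.00476 - 0.00658j, Y(Ω₂)=-0.03099 - 0.14654j
  term(m=+5) = -0.00002 + 0.00003j   from Y*(Ω₁)=0.00085 - 0.00036j, Y(Ω₂)=-0.03376 + 0.02583j
  term(m=+6) = 0.00000 + 0.00000j   from Y*(Ω₁)=0.00007 + 0.00001j, Y(Ω₂)=0.00739 + 0.00378j
  term(m=+7) = 0.00000 - 0.00000j   from Y*(Ω₁)=0.00000 + 0.00000j, Y(Ω₂)=0.00003 - 0.00100j
Total Σ_m = 0.42423 - 0.00000j. Multiply by 0.837758: 0.35540 - 0.00000j. P_7(cos γ) = 0.355399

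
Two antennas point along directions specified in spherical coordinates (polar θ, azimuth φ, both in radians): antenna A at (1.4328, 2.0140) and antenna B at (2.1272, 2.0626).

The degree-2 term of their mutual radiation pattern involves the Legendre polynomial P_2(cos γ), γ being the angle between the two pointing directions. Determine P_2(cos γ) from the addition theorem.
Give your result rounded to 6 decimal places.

0.383457

Term-by-term m-sum for l=2 (normalisation 4π/5 = 2.513274):
  term(m=-2) = 0.10506 - 0.01024j   from Y*(Ω₁)=-0.23958 - 0.29362j, Y(Ω₂)=-0.15431 + 0.23188j
  term(m=-1) = -0.03643 + 0.00177j   from Y*(Ω₁)=-0.04514 + 0.09509j, Y(Ω₂)=0.16361 + 0.30540j
  term(m=+0) = 0.01531 + 0.00000j   from Y*(Ω₁)=-0.29749 + 0.00000j, Y(Ω₂)=-0.05148 + 0.00000j
  term(m=+1) = -0.03643 - 0.00177j   from Y*(Ω₁)=0.04514 + 0.09509j, Y(Ω₂)=-0.16361 + 0.30540j
  term(m=+2) = 0.10506 + 0.01024j   from Y*(Ω₁)=-0.23958 + 0.29362j, Y(Ω₂)=-0.15431 - 0.23188j
Total Σ_m = 0.15257 + 0.00000j. Multiply by 2.513274: 0.38346 + 0.00000j. P_2(cos γ) = 0.383457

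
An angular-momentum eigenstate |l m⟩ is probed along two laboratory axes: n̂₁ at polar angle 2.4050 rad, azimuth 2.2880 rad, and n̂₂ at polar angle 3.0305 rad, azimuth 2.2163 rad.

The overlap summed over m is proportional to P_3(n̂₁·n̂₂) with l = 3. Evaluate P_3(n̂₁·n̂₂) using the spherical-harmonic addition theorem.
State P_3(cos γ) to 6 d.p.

0.115243

Summing Y*_{l m}(θ₁,φ₁)·Y_{l m}(θ₂,φ₂) over m ∈ [−3, 3]; prefactor 4π/(2·3+1) = 1.795196:
  m=-3: 0.10574 + 0.06940j × 0.00053 - 0.00020j = 0.00007 + 0.00002j  (running Σ = 0.00007 + 0.00002j)
  m=-2: 0.04645 + 0.33846j × 0.00345 - 0.01200j = 0.00422 + 0.00061j  (running Σ = 0.00429 + 0.00062j)
  m=-1: -0.24881 + 0.28529j × -0.08489 - 0.11272j = 0.05328 + 0.00383j  (running Σ = 0.05757 + 0.00445j)
  m=0: 0.07087 + 0.00000j × -0.71896 + 0.00000j = -0.05095 + 0.00000j  (running Σ = 0.00662 + 0.00445j)
  m=1: 0.24881 + 0.28529j × 0.08489 - 0.11272j = 0.05328 - 0.00383j  (running Σ = 0.05990 + 0.00062j)
  m=2: 0.04645 - 0.33846j × 0.00345 + 0.01200j = 0.00422 - 0.00061j  (running Σ = 0.06412 + 0.00002j)
  m=3: -0.10574 + 0.06940j × -0.00053 - 0.00020j = 0.00007 - 0.00002j  (running Σ = 0.06420 + 0.00000j)
Accumulated sum 0.06420 + 0.00000j; after 4π/(2l+1) scaling, 0.11524 + 0.00000j ⇒ P_3 = 0.115243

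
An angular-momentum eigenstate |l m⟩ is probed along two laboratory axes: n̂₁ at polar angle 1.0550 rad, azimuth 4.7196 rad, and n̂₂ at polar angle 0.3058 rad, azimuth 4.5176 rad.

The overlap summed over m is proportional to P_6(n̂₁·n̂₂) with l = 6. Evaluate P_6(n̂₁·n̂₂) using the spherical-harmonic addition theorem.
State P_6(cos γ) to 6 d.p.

Addition theorem: P_6(cos γ) = (4π/13) Σ_m Y*_{lm}(Ω₁) Y_{lm}(Ω₂), m = −6…6:
  term(m=-6) = 0.00003 + 0.00007j   from Y*(Ω₁)=-0.20914 - 0.00905j, Y(Ω₂)=-0.00014 - 0.00033j
  term(m=-5) = 0.00086 + 0.00137j   from Y*(Ω₁)=0.01482 - 0.41089j, Y(Ω₂)=-0.00326 + 0.00222j
  term(m=-4) = 0.00624 + 0.00653j   from Y*(Ω₁)=0.34228 + 0.00988j, Y(Ω₂)=0.01877 + 0.01854j
  term(m=-3) = -0.00669 - 0.00463j   from Y*(Ω₁)=0.00148 - 0.06851j, Y(Ω₂)=0.06548 - 0.09900j
  term(m=-2) = -0.11371 - 0.04861j   from Y*(Ω₁)=0.35140 + 0.00507j, Y(Ω₂)=-0.32552 - 0.13365j
  term(m=-1) = -0.03541 - 0.00725j   from Y*(Ω₁)=-0.00044 + 0.06102j, Y(Ω₂)=-0.11465 + 0.58114j
  term(m=+0) = 0.07829 + 0.00000j   from Y*(Ω₁)=0.33229 + 0.00000j, Y(Ω₂)=0.23562 + 0.00000j
  term(m=+1) = -0.03541 + 0.00725j   from Y*(Ω₁)=0.00044 + 0.06102j, Y(Ω₂)=0.11465 + 0.58114j
  term(m=+2) = -0.11371 + 0.04861j   from Y*(Ω₁)=0.35140 - 0.00507j, Y(Ω₂)=-0.32552 + 0.13365j
  term(m=+3) = -0.00669 + 0.00463j   from Y*(Ω₁)=-0.00148 - 0.06851j, Y(Ω₂)=-0.06548 - 0.09900j
  term(m=+4) = 0.00624 - 0.00653j   from Y*(Ω₁)=0.34228 - 0.00988j, Y(Ω₂)=0.01877 - 0.01854j
  term(m=+5) = 0.00086 - 0.00137j   from Y*(Ω₁)=-0.01482 - 0.41089j, Y(Ω₂)=0.00326 + 0.00222j
  term(m=+6) = 0.00003 - 0.00007j   from Y*(Ω₁)=-0.20914 + 0.00905j, Y(Ω₂)=-0.00014 + 0.00033j
Accumulated sum -0.21905 + 0.00000j; after 4π/(2l+1) scaling, -0.21174 + 0.00000j ⇒ P_6 = -0.211743

-0.211743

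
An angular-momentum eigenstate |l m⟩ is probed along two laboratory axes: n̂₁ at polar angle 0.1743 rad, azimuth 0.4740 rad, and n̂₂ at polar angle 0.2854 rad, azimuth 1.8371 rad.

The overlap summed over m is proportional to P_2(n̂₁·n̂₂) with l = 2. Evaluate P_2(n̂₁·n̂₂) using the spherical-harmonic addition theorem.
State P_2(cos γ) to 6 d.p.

0.868261

Term-by-term m-sum for l=2 (normalisation 4π/5 = 2.513274):
  [-2]  conj(Y_{2,-2})(Ω₁) = +0.006776+0.009436i ; Y_{2,-2}(Ω₂) = -0.026377+0.015547i ; Δ = -0.000325-0.000144i
  [-1]  conj(Y_{2,-1})(Ω₁) = +0.117398+0.060226i ; Y_{2,-1}(Ω₂) = -0.054925-0.201349i ; Δ = +0.005678-0.026946i
  [+0]  conj(Y_{2,0})(Ω₁) = +0.602328-0.000000i ; Y_{2,0}(Ω₂) = +0.555784+0.000000i ; Δ = +0.334764+0.000000i
  [+1]  conj(Y_{2,1})(Ω₁) = -0.117398+0.060226i ; Y_{2,1}(Ω₂) = +0.054925-0.201349i ; Δ = +0.005678+0.026946i
  [+2]  conj(Y_{2,2})(Ω₁) = +0.006776-0.009436i ; Y_{2,2}(Ω₂) = -0.026377-0.015547i ; Δ = -0.000325+0.000144i
Total Σ_m = +0.345470-0.000000i. Multiply by 2.513274: +0.868261-0.000000i. P_2(cos γ) = 0.868261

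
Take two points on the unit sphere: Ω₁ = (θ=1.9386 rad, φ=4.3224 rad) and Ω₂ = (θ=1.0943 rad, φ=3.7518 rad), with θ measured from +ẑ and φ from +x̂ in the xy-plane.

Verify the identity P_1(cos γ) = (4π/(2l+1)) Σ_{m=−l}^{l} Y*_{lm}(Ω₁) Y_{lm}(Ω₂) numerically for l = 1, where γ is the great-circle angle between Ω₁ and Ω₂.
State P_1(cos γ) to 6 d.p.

0.532894

Summing Y*_{l m}(θ₁,φ₁)·Y_{l m}(θ₂,φ₂) over m ∈ [−1, 1]; prefactor 4π/(2·1+1) = 4.188790:
  [-1]  conj(Y_{1,-1})(Ω₁) = -0.122565-0.298180i ; Y_{1,-1}(Ω₂) = -0.251603+0.175927i ; Δ = +0.083296+0.053460i
  [+0]  conj(Y_{1,0})(Ω₁) = -0.175685-0.000000i ; Y_{1,0}(Ω₂) = +0.224107+0.000000i ; Δ = -0.039372-0.000000i
  [+1]  conj(Y_{1,1})(Ω₁) = +0.122565-0.298180i ; Y_{1,1}(Ω₂) = +0.251603+0.175927i ; Δ = +0.083296-0.053460i
Σ over m = +0.127219+0.000000i; ×(4π/3) → +0.532894+0.000000i. Real part: 0.532894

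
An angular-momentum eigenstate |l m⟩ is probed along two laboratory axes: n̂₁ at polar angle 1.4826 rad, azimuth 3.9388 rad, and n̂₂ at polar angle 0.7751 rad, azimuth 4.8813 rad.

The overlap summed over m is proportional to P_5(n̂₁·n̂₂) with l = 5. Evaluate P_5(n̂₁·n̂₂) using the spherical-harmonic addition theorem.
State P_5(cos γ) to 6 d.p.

0.148103

Addition theorem: P_5(cos γ) = (4π/11) Σ_m Y*_{lm}(Ω₁) Y_{lm}(Ω₂), m = −5…5:
  m=-5: 0.30231 + 0.34030j × 0.05824 + 0.05172j = 0.00000 + 0.03545j  (running Σ = 0.00000 + 0.03545j)
  m=-4: -0.12714 - 0.00601j × 0.19619 - 0.15724j = -0.02589 + 0.01881j  (running Σ = -0.02588 + 0.05427j)
  m=-3: -0.23272 + 0.21679j × -0.20671 - 0.37239j = 0.12883 + 0.04185j  (running Σ = 0.10295 + 0.09612j)
  m=-2: 0.00342 - 0.14463j × -0.29696 + 0.10432j = 0.01407 + 0.04331j  (running Σ = 0.11702 + 0.13942j)
  m=-1: -0.19898 - 0.20374j × -0.02546 - 0.14929j = -0.02535 + 0.03489j  (running Σ = 0.09167 + 0.17432j)
  m=0: 0.14896 + 0.00000j × -0.36052 + 0.00000j = -0.05370 + 0.00000j  (running Σ = 0.03797 + 0.17432j)
  m=1: 0.19898 - 0.20374j × 0.02546 - 0.14929j = -0.02535 - 0.03489j  (running Σ = 0.01262 + 0.13942j)
  m=2: 0.00342 + 0.14463j × -0.29696 - 0.10432j = 0.01407 - 0.04331j  (running Σ = 0.02669 + 0.09612j)
  m=3: 0.23272 + 0.21679j × 0.20671 - 0.37239j = 0.12883 - 0.04185j  (running Σ = 0.15553 + 0.05427j)
  m=4: -0.12714 + 0.00601j × 0.19619 + 0.15724j = -0.02589 - 0.01881j  (running Σ = 0.12964 + 0.03545j)
  m=5: -0.30231 + 0.34030j × -0.05824 + 0.05172j = 0.00000 - 0.03545j  (running Σ = 0.12964 + 0.00000j)
Accumulated sum 0.12964 + 0.00000j; after 4π/(2l+1) scaling, 0.14810 + 0.00000j ⇒ P_5 = 0.148103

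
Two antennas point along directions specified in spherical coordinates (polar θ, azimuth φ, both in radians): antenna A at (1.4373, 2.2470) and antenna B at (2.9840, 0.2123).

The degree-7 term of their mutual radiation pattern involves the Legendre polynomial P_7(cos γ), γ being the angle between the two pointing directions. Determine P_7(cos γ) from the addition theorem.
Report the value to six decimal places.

Term-by-term m-sum for l=7 (normalisation 4π/15 = 0.837758):
  m=-7: Y*=(-0.469611, -0.009881)  Y=(0.000000, -0.000001)  product (-0.000000, 0.000001)
  m=-6: Y*=(0.143808, 0.187155)  Y=(-0.000008, 0.000026)  product (-0.000006, 0.000002)
  m=-5: Y*=(-0.064048, 0.262377)  Y=(0.000199, -0.000356)  product (0.000081, 0.000075)
  m=-4: Y*=(0.236528, -0.110423)  Y=(-0.002812, 0.003195)  product (-0.000312, 0.001066)
  m=-3: Y*=(0.181215, 0.089290)  Y=(0.025672, -0.018990)  product (0.006348, -0.001149)
  m=-2: Y*=(-0.058041, -0.261529)  Y=(-0.151729, 0.068597)  product (0.026747, 0.035700)
  m=-1: Y*=(0.109402, -0.136344)  Y=(0.527538, -0.113710)  product (0.042210, -0.084367)
  m=+0: Y*=(-0.269339, -0.000000)  Y=(-0.744095, 0.000000)  product (0.200414, 0.000000)
  m=+1: Y*=(-0.109402, -0.136344)  Y=(-0.527538, -0.113710)  product (0.042210, 0.084367)
  m=+2: Y*=(-0.058041, 0.261529)  Y=(-0.151729, -0.068597)  product (0.026747, -0.035700)
  m=+3: Y*=(-0.181215, 0.089290)  Y=(-0.025672, -0.018990)  product (0.006348, 0.001149)
  m=+4: Y*=(0.236528, 0.110423)  Y=(-0.002812, -0.003195)  product (-0.000312, -0.001066)
  m=+5: Y*=(0.064048, 0.262377)  Y=(-0.000199, -0.000356)  product (0.000081, -0.000075)
  m=+6: Y*=(0.143808, -0.187155)  Y=(-0.000008, -0.000026)  product (-0.000006, -0.000002)
  m=+7: Y*=(0.469611, -0.009881)  Y=(-0.000000, -0.000001)  product (-0.000000, -0.000001)
Σ over m = (0.350548, 0.000000); ×(4π/15) → (0.293675, 0.000000). Real part: 0.293675

0.293675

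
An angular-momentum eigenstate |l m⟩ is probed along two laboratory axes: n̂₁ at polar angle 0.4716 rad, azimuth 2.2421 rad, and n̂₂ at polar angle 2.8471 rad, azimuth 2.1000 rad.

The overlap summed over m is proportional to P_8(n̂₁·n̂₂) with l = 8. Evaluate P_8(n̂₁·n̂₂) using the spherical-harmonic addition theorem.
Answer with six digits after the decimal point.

Summing Y*_{l m}(θ₁,φ₁)·Y_{l m}(θ₂,φ₂) over m ∈ [−8, 8]; prefactor 4π/(2·8+1) = 0.739198:
  m=-8: Y*=+0.000572-0.000740i  Y=-0.000012+0.000023i  product +0.000000+0.000000i
  m=-7: Y*=-0.007336+0.000097i  Y=+0.000183+0.000290i  product -0.000001-0.000002i
  m=-6: Y*=+0.022821+0.027958i  Y=+0.002865-0.000096i  product +0.000068+0.000078i
  m=-5: Y*=+0.026624-0.121961i  Y=+0.008185-0.015141i  product -0.001629-0.001401i
  m=-4: Y*=-0.275593+0.135301i  Y=-0.039525-0.065046i  product +0.019694+0.012579i
  m=-3: Y*=+0.456718+0.216754i  Y=-0.243113+0.004088i  product -0.111920-0.050829i
  m=-2: Y*=-0.099397-0.428006i  Y=-0.254681+0.452766i  product +0.219101+0.064001i
  m=-1: Y*=+0.049118-0.061831i  Y=+0.294186+0.503013i  product +0.045552+0.006517i
  m=+0: Y*=-0.469747-0.000000i  Y=-0.059382+0.000000i  product +0.027894+0.000000i
  m=+1: Y*=-0.049118-0.061831i  Y=-0.294186+0.503013i  product +0.045552-0.006517i
  m=+2: Y*=-0.099397+0.428006i  Y=-0.254681-0.452766i  product +0.219101-0.064001i
  m=+3: Y*=-0.456718+0.216754i  Y=+0.243113+0.004088i  product -0.111920+0.050829i
  m=+4: Y*=-0.275593-0.135301i  Y=-0.039525+0.065046i  product +0.019694-0.012579i
  m=+5: Y*=-0.026624-0.121961i  Y=-0.008185-0.015141i  product -0.001629+0.001401i
  m=+6: Y*=+0.022821-0.027958i  Y=+0.002865+0.000096i  product +0.000068-0.000078i
  m=+7: Y*=+0.007336+0.000097i  Y=-0.000183+0.000290i  product -0.000001+0.000002i
  m=+8: Y*=+0.000572+0.000740i  Y=-0.000012-0.000023i  product +0.000000-0.000000i
Σ over m = +0.369623-0.000000i; ×(4π/17) → +0.273224-0.000000i. Real part: 0.273224

0.273224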